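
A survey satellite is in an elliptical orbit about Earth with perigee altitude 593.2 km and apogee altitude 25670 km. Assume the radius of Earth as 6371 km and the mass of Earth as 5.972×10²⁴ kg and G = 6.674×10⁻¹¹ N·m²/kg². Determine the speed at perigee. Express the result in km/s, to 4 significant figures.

μ = GM = 6.674×10⁻¹¹ × 5.972×10²⁴ = 3.986×10¹⁴ m³/s².
r_p = 6371 + 593.2 = 6964.2 km = 6.9642×10⁶ m.
r_a = 6371 + 25670 = 32041 km = 3.2041×10⁷ m.
Semi-major axis a = (r_p + r_a)/2 = 19503 km = 1.950×10⁷ m.
Vis-viva: v² = μ(2/r − 1/a) = 3.986×10¹⁴ × (2.872×10⁻⁷ − 5.128×10⁻⁸) = 9.403×10⁷ m²/s².
v = 9697 m/s = 9.697 km/s.

v ≈ 9.697 km/s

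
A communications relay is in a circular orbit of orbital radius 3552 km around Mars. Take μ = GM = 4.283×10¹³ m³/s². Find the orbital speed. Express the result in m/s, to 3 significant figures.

v ≈ 3470 m/s

r = 3552 km = 3.552×10⁶ m.
For a circular orbit v = √(μ/r) = √(4.283×10¹³ / 3.552×10⁶) = √(1.206×10⁷) = 3472 m/s.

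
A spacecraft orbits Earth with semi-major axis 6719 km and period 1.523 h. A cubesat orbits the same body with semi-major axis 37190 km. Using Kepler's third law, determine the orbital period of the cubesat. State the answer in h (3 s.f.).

T₂ ≈ 19.8 h

Kepler's third law: T² ∝ a³, so T₂ = T₁ (a₂/a₁)^(3/2).
a₂/a₁ = 5.535, (a₂/a₁)^(3/2) = 13.02.
T₂ = 1.523 × 13.02 = 19.83 h.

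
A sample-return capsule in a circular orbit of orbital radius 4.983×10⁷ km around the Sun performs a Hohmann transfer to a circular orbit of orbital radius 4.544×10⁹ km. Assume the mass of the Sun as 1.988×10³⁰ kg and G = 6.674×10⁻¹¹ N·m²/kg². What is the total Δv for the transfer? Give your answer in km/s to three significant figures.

μ = GM = 6.674×10⁻¹¹ × 1.988×10³⁰ = 1.327×10²⁰ m³/s².
r₁ = 4.983×10⁷ km = 4.983×10¹⁰ m.
r₂ = 4.544×10⁹ km = 4.544×10¹² m.
Transfer ellipse a_t = (r₁ + r₂)/2 = 2.297×10¹² m.
At r₁: circular v_c1 = √(μ/r₁) = 51600 m/s; transfer-perihelion v_p = √[μ(2/r₁ − 1/a_t)] = 72580 m/s.
Δv₁ = v_p − v_c1 = 20980 m/s.
At r₂: circular v_c2 = √(μ/r₂) = 5404 m/s; transfer-aphelion v_a = √[μ(2/r₂ − 1/a_t)] = 795.9 m/s.
Δv₂ = v_c2 − v_a = 4608 m/s.
Total Δv = Δv₁ + Δv₂ = 25580 m/s = 25.58 km/s.

Δv_total ≈ 25.6 km/s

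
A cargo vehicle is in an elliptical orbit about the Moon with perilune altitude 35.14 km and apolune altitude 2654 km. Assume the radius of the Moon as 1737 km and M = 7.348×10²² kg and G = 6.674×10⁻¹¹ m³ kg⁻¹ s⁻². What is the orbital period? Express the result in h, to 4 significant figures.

μ = GM = 6.674×10⁻¹¹ × 7.348×10²² = 4.904×10¹² m³/s².
r_p = 1737 + 35.14 = 1772.1 km = 1.7721×10⁶ m.
r_a = 1737 + 2654 = 4391.0 km = 4.3910×10⁶ m.
Semi-major axis a = (r_p + r_a)/2 = (1772.1 + 4391.0)/2 = 3081.6 km = 3.082×10⁶ m.
By Kepler's third law T = 2π√(a³/μ) = 2π × 2.443×10³ = 1.535×10⁴ s.
= 4.263 h.

T ≈ 4.263 h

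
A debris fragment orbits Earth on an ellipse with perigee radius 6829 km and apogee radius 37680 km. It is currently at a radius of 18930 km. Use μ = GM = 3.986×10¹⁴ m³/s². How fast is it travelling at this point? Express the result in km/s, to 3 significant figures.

v ≈ 4.92 km/s

Semi-major axis a = (r_p + r_a)/2 = 22254 km = 2.225×10⁷ m.
Vis-viva: v² = μ(2/r − 1/a) = 3.986×10¹⁴ × (1.057×10⁻⁷ − 4.493×10⁻⁸) = 2.420×10⁷ m²/s².
v = 4920 m/s = 4.920 km/s.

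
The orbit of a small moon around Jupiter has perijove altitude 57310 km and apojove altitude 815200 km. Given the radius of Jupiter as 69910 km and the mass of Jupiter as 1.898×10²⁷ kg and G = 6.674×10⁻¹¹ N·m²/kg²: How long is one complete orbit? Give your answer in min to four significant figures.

μ = GM = 6.674×10⁻¹¹ × 1.898×10²⁷ = 1.267×10¹⁷ m³/s².
r_p = 69910 + 57310 = 127220 km = 1.2722×10⁸ m.
r_a = 69910 + 815200 = 885110 km = 8.8511×10⁸ m.
Semi-major axis a = (r_p + r_a)/2 = (1.2722×10⁵ + 8.8511×10⁵)/2 = 5.0616×10⁵ km = 5.062×10⁸ m.
By Kepler's third law T = 2π√(a³/μ) = 2π × 3.200×10⁴ = 2.010×10⁵ s.
= 3351 min.

T ≈ 3351 min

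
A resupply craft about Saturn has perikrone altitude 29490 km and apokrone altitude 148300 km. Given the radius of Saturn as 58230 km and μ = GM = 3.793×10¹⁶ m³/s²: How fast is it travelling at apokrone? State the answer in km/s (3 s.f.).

r_p = 58230 + 29490 = 87720 km = 8.7720×10⁷ m.
r_a = 58230 + 148300 = 206530 km = 2.0653×10⁸ m.
Semi-major axis a = (r_p + r_a)/2 = 1.4712×10⁵ km = 1.471×10⁸ m.
Vis-viva: v² = μ(2/r − 1/a) = 3.793×10¹⁶ × (9.684×10⁻⁹ − 6.797×10⁻⁹) = 1.095×10⁸ m²/s².
v = 10460 m/s = 10.46 km/s.

v ≈ 10.5 km/s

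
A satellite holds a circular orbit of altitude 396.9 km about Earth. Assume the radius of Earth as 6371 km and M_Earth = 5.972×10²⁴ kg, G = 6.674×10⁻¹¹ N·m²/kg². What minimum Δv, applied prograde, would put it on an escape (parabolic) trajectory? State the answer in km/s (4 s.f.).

Δv ≈ 3.179 km/s

μ = GM = 6.674×10⁻¹¹ × 5.972×10²⁴ = 3.986×10¹⁴ m³/s².
r = 6371 + 396.9 = 6767.9 km = 6.7679×10⁶ m.
Circular speed v_c = √(μ/r) = 7674 m/s.
Escape speed v_esc = √(2μ/r) = √2 × v_c = 10850 m/s.
Δv = v_esc − v_c = 3179 m/s = 3.179 km/s.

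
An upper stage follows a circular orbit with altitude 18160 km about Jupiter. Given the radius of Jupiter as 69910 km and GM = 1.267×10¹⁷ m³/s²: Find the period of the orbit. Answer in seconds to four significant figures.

T ≈ 14590 seconds

r = 69910 + 18160 = 88070 km = 8.8070×10⁷ m.
Kepler's third law: T = 2π√(r³/μ) = 2π√((8.807×10⁷)³ / 1.267×10¹⁷).
r³/μ = 5.391×10⁶ s², so T = 2π × 2.322×10³ = 1.459×10⁴ s.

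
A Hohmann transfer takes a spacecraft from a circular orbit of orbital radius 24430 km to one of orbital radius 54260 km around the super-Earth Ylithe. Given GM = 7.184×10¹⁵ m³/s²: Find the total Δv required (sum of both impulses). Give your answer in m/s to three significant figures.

Δv_total ≈ 5430 m/s

r₁ = 24430 km = 2.443×10⁷ m.
r₂ = 54260 km = 5.426×10⁷ m.
Transfer ellipse a_t = (r₁ + r₂)/2 = 3.934×10⁷ m.
At r₁: circular v_c1 = √(μ/r₁) = 17150 m/s; transfer-periapsis v_p = √[μ(2/r₁ − 1/a_t)] = 20140 m/s.
Δv₁ = v_p − v_c1 = 2990 m/s.
At r₂: circular v_c2 = √(μ/r₂) = 11510 m/s; transfer-apoapsis v_a = √[μ(2/r₂ − 1/a_t)] = 9067 m/s.
Δv₂ = v_c2 − v_a = 2440 m/s.
Total Δv = Δv₁ + Δv₂ = 5429 m/s.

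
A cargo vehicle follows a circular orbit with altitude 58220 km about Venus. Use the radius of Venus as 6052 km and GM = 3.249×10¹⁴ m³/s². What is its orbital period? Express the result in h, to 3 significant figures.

T ≈ 49.9 h

r = 6052 + 58220 = 64272 km = 6.4272×10⁷ m.
Kepler's third law: T = 2π√(r³/μ) = 2π√((6.427×10⁷)³ / 3.249×10¹⁴).
r³/μ = 8.172×10⁸ s², so T = 2π × 2.859×10⁴ = 1.796×10⁵ s.
Converting: 1.796×10⁵ s ÷ 3600 = 49.89 h.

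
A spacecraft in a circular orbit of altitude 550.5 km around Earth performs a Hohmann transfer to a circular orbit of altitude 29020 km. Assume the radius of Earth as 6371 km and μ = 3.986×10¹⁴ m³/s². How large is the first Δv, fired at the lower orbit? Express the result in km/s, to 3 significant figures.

r₁ = 6371 + 550.5 = 6921.5 km = 6.9215×10⁶ m.
r₂ = 6371 + 29020 = 35391 km = 3.5391×10⁷ m.
Transfer ellipse a_t = (r₁ + r₂)/2 = 2.116×10⁷ m.
At r₁: circular v_c1 = √(μ/r₁) = 7589 m/s; transfer-perigee v_p = √[μ(2/r₁ − 1/a_t)] = 9815 m/s.
Δv₁ = v_p − v_c1 = 2226 m/s.
= 2.226 km/s.

Δv ≈ 2.23 km/s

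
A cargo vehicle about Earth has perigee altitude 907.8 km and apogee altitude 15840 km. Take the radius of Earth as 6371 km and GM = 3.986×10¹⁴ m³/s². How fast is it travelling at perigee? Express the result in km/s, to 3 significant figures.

v ≈ 9.08 km/s

r_p = 6371 + 907.8 = 7278.8 km = 7.2788×10⁶ m.
r_a = 6371 + 15840 = 22211 km = 2.2211×10⁷ m.
Semi-major axis a = (r_p + r_a)/2 = 14745 km = 1.474×10⁷ m.
Vis-viva: v² = μ(2/r − 1/a) = 3.986×10¹⁴ × (2.748×10⁻⁷ − 6.782×10⁻⁸) = 8.249×10⁷ m²/s².
v = 9082 m/s = 9.082 km/s.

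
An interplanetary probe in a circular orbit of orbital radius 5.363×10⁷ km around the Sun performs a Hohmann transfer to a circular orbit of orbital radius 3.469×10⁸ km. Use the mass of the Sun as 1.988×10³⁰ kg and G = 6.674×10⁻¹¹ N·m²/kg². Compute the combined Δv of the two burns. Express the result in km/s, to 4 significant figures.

μ = GM = 6.674×10⁻¹¹ × 1.988×10³⁰ = 1.327×10²⁰ m³/s².
r₁ = 5.363×10⁷ km = 5.363×10¹⁰ m.
r₂ = 3.469×10⁸ km = 3.469×10¹¹ m.
Transfer ellipse a_t = (r₁ + r₂)/2 = 2.003×10¹¹ m.
At r₁: circular v_c1 = √(μ/r₁) = 49740 m/s; transfer-perihelion v_p = √[μ(2/r₁ − 1/a_t)] = 65460 m/s.
Δv₁ = v_p − v_c1 = 15720 m/s.
At r₂: circular v_c2 = √(μ/r₂) = 19560 m/s; transfer-aphelion v_a = √[μ(2/r₂ − 1/a_t)] = 10120 m/s.
Δv₂ = v_c2 − v_a = 9436 m/s.
Total Δv = Δv₁ + Δv₂ = 25160 m/s = 25.16 km/s.

Δv_total ≈ 25.16 km/s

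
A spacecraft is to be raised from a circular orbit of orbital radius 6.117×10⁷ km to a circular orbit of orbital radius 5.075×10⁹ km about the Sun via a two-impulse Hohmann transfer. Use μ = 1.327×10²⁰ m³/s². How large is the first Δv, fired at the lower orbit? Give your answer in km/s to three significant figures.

r₁ = 6.117×10⁷ km = 6.117×10¹⁰ m.
r₂ = 5.075×10⁹ km = 5.075×10¹² m.
Transfer ellipse a_t = (r₁ + r₂)/2 = 2.568×10¹² m.
At r₁: circular v_c1 = √(μ/r₁) = 46580 m/s; transfer-perihelion v_p = √[μ(2/r₁ − 1/a_t)] = 65480 m/s.
Δv₁ = v_p − v_c1 = 18900 m/s.
= 18.90 km/s.

Δv ≈ 18.9 km/s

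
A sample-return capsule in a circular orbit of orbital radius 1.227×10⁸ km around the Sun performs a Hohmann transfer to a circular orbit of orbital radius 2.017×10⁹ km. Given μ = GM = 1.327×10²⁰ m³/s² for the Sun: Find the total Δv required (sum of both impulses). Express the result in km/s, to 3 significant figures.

Δv_total ≈ 17.6 km/s

r₁ = 1.227×10⁸ km = 1.227×10¹¹ m.
r₂ = 2.017×10⁹ km = 2.017×10¹² m.
Transfer ellipse a_t = (r₁ + r₂)/2 = 1.070×10¹² m.
At r₁: circular v_c1 = √(μ/r₁) = 32890 m/s; transfer-perihelion v_p = √[μ(2/r₁ − 1/a_t)] = 45150 m/s.
Δv₁ = v_p − v_c1 = 12270 m/s.
At r₂: circular v_c2 = √(μ/r₂) = 8111 m/s; transfer-aphelion v_a = √[μ(2/r₂ − 1/a_t)] = 2747 m/s.
Δv₂ = v_c2 − v_a = 5364 m/s.
Total Δv = Δv₁ + Δv₂ = 17630 m/s = 17.63 km/s.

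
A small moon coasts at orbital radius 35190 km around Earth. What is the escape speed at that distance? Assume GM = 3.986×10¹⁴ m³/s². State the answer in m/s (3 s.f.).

v_esc ≈ 4760 m/s

r = 35190 km = 3.519×10⁷ m.
Escape speed v_esc = √(2μ/r) = √(2 × 3.986×10¹⁴ / 3.519×10⁷) = √(2.265×10⁷) = 4760 m/s.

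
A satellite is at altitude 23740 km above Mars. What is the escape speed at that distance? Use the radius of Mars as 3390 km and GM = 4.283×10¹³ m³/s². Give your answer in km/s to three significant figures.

r = 3390 + 23740 = 27130 km = 2.7130×10⁷ m.
Escape speed v_esc = √(2μ/r) = √(2 × 4.283×10¹³ / 2.713×10⁷) = √(3.157×10⁶) = 1777 m/s.
= 1.777 km/s.

v_esc ≈ 1.78 km/s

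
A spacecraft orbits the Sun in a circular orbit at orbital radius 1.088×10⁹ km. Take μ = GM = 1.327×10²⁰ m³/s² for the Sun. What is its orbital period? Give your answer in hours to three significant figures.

r = 1.088×10⁹ km = 1.088×10¹² m.
Kepler's third law: T = 2π√(r³/μ) = 2π√((1.088×10¹²)³ / 1.327×10²⁰).
r³/μ = 9.705×10¹⁵ s², so T = 2π × 9.852×10⁷ = 6.190×10⁸ s.
Converting: 6.190×10⁸ s ÷ 3600 = 1.719×10⁵ hours.

T ≈ 172000 hours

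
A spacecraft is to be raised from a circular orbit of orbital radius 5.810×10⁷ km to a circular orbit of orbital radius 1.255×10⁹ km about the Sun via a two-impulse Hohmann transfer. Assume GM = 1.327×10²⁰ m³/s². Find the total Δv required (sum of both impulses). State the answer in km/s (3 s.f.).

Δv_total ≈ 25.5 km/s

r₁ = 5.810×10⁷ km = 5.810×10¹⁰ m.
r₂ = 1.255×10⁹ km = 1.255×10¹² m.
Transfer ellipse a_t = (r₁ + r₂)/2 = 6.566×10¹¹ m.
At r₁: circular v_c1 = √(μ/r₁) = 47790 m/s; transfer-perihelion v_p = √[μ(2/r₁ − 1/a_t)] = 66070 m/s.
Δv₁ = v_p − v_c1 = 18280 m/s.
At r₂: circular v_c2 = √(μ/r₂) = 10280 m/s; transfer-aphelion v_a = √[μ(2/r₂ − 1/a_t)] = 3059 m/s.
Δv₂ = v_c2 − v_a = 7224 m/s.
Total Δv = Δv₁ + Δv₂ = 25510 m/s = 25.51 km/s.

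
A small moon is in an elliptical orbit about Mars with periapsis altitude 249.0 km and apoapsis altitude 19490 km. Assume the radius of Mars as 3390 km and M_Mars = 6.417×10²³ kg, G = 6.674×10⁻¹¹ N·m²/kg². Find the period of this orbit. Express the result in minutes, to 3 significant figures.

μ = GM = 6.674×10⁻¹¹ × 6.417×10²³ = 4.283×10¹³ m³/s².
r_p = 3390 + 249.0 = 3639.0 km = 3.6390×10⁶ m.
r_a = 3390 + 19490 = 22880 km = 2.2880×10⁷ m.
Semi-major axis a = (r_p + r_a)/2 = (3639.0 + 22880)/2 = 13260 km = 1.326×10⁷ m.
By Kepler's third law T = 2π√(a³/μ) = 2π × 7.378×10³ = 4.636×10⁴ s.
= 772.6 minutes.

T ≈ 773 minutes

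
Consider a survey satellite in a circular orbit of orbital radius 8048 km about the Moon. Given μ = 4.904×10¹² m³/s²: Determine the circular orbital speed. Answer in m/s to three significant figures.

r = 8048 km = 8.048×10⁶ m.
For a circular orbit v = √(μ/r) = √(4.904×10¹² / 8.048×10⁶) = √(6.093×10⁵) = 780.6 m/s.

v ≈ 781 m/s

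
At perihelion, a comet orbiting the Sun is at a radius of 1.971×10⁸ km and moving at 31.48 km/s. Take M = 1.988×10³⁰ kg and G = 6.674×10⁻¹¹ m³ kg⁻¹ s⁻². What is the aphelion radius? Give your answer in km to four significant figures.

μ = GM = 6.674×10⁻¹¹ × 1.988×10³⁰ = 1.327×10²⁰ m³/s².
r_p = 1.971×10¹¹ m.
Specific energy ε = v²/2 − μ/r = -1.777×10⁸ J/kg, so a = −μ/(2ε) = 3.734×10¹¹ m.
The apsides satisfy r_p + r_a = 2a, so the aphelion radius is 2a − r_p = 5.497×10¹¹ m = 5.4971×10⁸ km.

aphelion radius ≈ 5.497×10⁸ km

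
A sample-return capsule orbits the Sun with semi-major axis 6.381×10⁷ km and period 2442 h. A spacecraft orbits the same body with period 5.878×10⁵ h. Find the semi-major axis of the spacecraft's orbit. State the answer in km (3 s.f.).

Kepler's third law: a³ ∝ T², so a₂ = a₁ (T₂/T₁)^(2/3).
T₂/T₁ = 240.7, (T₂/T₁)^(2/3) = 38.70.
a₂ = 6.381×10⁷ × 38.70 = 2.469×10⁹ km.

a₂ ≈ 2.47×10⁹ km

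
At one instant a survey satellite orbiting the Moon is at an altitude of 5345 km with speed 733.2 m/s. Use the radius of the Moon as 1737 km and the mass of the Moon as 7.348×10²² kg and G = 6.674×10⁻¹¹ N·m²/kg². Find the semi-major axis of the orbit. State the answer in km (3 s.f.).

μ = GM = 6.674×10⁻¹¹ × 7.348×10²² = 4.904×10¹² m³/s².
r = 1737 + 5345 = 7082.0 km = 7.082×10⁶ m.
Specific orbital energy ε = v²/2 − μ/r = (733.2)²/2 − 4.904×10¹²/7.082×10⁶ = -4.237×10⁵ J/kg.
Since ε = −μ/(2a), a = −μ/(2ε) = 5.788×10⁶ m = 5787.5 km.

a ≈ 5790 km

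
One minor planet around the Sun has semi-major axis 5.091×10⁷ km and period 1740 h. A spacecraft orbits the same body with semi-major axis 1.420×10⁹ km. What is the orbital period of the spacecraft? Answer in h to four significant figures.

Kepler's third law: T² ∝ a³, so T₂ = T₁ (a₂/a₁)^(3/2).
a₂/a₁ = 27.89, (a₂/a₁)^(3/2) = 147.3.
T₂ = 1740 × 147.3 = 2.563×10⁵ h.

T₂ ≈ 2.563×10⁵ h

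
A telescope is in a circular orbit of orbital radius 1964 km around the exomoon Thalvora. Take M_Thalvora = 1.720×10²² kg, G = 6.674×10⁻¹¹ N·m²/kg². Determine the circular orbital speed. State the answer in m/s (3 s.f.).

μ = GM = 6.674×10⁻¹¹ × 1.720×10²² = 1.148×10¹² m³/s².
r = 1964 km = 1.964×10⁶ m.
For a circular orbit v = √(μ/r) = √(1.148×10¹² / 1.964×10⁶) = √(5.845×10⁵) = 764.5 m/s.

v ≈ 765 m/s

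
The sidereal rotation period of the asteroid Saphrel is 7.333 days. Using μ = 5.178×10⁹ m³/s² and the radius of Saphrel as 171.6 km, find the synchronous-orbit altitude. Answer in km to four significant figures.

T = 7.333 days = 6.336×10⁵ s.
A synchronous orbit has period T, so by Kepler's third law a = (μT²/4π²)^(1/3).
μT²/4π² = 5.178×10⁹ × (6.336×10⁵)² / 39.48 = 5.265×10¹⁹ m³.
a = 3.748×10⁶ m = 3748.0 km.
Altitude h = a − R = 3748.0 − 171.6 = 3576.4 km.

h_sync ≈ 3576 km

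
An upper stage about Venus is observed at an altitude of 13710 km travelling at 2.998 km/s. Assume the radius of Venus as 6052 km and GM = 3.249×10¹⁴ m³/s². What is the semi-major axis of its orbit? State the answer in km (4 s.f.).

a ≈ 13600 km

r = 6052 + 13710 = 19762 km = 1.976×10⁷ m.
Vis-viva rearranged: 1/a = 2/r − v²/μ = 1.012×10⁻⁷ − 2.766×10⁻⁸ = 7.354×10⁻⁸ m⁻¹.
a = 1.360×10⁷ m = 13598 km.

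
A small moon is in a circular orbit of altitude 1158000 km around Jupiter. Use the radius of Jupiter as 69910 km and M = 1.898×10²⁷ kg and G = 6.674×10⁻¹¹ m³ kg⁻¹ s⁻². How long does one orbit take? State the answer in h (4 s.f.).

μ = GM = 6.674×10⁻¹¹ × 1.898×10²⁷ = 1.267×10¹⁷ m³/s².
r = 69910 + 1158000 = 1227900 km = 1.2279×10⁹ m.
Kepler's third law: T = 2π√(r³/μ) = 2π√((1.228×10⁹)³ / 1.267×10¹⁷).
r³/μ = 1.462×10¹⁰ s², so T = 2π × 1.209×10⁵ = 7.596×10⁵ s.
Converting: 7.596×10⁵ s ÷ 3600 = 211.0 h.

T ≈ 211.0 h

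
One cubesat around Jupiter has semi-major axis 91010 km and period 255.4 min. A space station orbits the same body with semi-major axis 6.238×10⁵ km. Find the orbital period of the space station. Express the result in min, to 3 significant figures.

Kepler's third law: T² ∝ a³, so T₂ = T₁ (a₂/a₁)^(3/2).
a₂/a₁ = 6.854, (a₂/a₁)^(3/2) = 17.94.
T₂ = 255.4 × 17.94 = 4583 min.

T₂ ≈ 4580 min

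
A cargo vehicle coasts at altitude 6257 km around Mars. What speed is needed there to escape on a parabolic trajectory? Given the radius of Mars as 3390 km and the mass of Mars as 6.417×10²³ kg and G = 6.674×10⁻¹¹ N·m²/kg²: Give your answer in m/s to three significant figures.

μ = GM = 6.674×10⁻¹¹ × 6.417×10²³ = 4.283×10¹³ m³/s².
r = 3390 + 6257 = 9647.0 km = 9.6470×10⁶ m.
Escape speed v_esc = √(2μ/r) = √(2 × 4.283×10¹³ / 9.647×10⁶) = √(8.879×10⁶) = 2980 m/s.

v_esc ≈ 2980 m/s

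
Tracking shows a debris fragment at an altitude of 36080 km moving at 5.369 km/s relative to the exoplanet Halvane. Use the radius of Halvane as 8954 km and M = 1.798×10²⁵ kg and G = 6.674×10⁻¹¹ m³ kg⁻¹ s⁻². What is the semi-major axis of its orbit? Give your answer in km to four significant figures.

a ≈ 49050 km

μ = GM = 6.674×10⁻¹¹ × 1.798×10²⁵ = 1.200×10¹⁵ m³/s².
r = 8954 + 36080 = 45034 km = 4.503×10⁷ m.
Specific orbital energy ε = v²/2 − μ/r = (5369)²/2 − 1.200×10¹⁵/4.503×10⁷ = -1.223×10⁷ J/kg.
Since ε = −μ/(2a), a = −μ/(2ε) = 4.905×10⁷ m = 49047 km.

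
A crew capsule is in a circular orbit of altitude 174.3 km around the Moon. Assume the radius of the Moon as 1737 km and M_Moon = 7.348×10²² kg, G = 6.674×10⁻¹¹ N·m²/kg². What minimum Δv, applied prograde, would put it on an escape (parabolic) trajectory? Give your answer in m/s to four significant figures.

Δv ≈ 663.5 m/s

μ = GM = 6.674×10⁻¹¹ × 7.348×10²² = 4.904×10¹² m³/s².
r = 1737 + 174.3 = 1911.3 km = 1.9113×10⁶ m.
Circular speed v_c = √(μ/r) = 1602 m/s.
Escape speed v_esc = √(2μ/r) = √2 × v_c = 2265 m/s.
Δv = v_esc − v_c = 663.5 m/s.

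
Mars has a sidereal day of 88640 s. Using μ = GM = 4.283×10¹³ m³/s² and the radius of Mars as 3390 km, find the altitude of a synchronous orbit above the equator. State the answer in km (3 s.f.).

h_sync ≈ 17000 km

A synchronous orbit has period T, so by Kepler's third law a = (μT²/4π²)^(1/3).
μT²/4π² = 4.283×10¹³ × (8.864×10⁴)² / 39.48 = 8.524×10²¹ m³.
a = 2.043×10⁷ m = 20428 km.
Altitude h = a − R = 20428 − 3390 = 17038 km.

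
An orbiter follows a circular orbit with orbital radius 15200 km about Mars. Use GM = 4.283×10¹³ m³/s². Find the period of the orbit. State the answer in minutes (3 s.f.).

T ≈ 948 minutes

r = 15200 km = 1.520×10⁷ m.
Kepler's third law: T = 2π√(r³/μ) = 2π√((1.520×10⁷)³ / 4.283×10¹³).
r³/μ = 8.199×10⁷ s², so T = 2π × 9.055×10³ = 5.689×10⁴ s.
Converting: 5.689×10⁴ s ÷ 60.00 = 948.2 minutes.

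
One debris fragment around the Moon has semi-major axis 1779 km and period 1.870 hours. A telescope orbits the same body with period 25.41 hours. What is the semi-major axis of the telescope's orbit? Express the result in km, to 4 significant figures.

Kepler's third law: a³ ∝ T², so a₂ = a₁ (T₂/T₁)^(2/3).
T₂/T₁ = 13.59, (T₂/T₁)^(2/3) = 5.694.
a₂ = 1779 × 5.694 = 10130 km.

a₂ ≈ 10130 km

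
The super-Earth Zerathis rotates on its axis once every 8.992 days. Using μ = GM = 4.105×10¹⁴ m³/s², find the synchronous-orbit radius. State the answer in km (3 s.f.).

r_sync ≈ 1.84×10⁵ km

T = 8.992 days = 7.769×10⁵ s.
A synchronous orbit has period T, so by Kepler's third law a = (μT²/4π²)^(1/3).
μT²/4π² = 4.105×10¹⁴ × (7.769×10⁵)² / 39.48 = 6.276×10²⁴ m³.
a = 1.845×10⁸ m = 1.8446×10⁵ km.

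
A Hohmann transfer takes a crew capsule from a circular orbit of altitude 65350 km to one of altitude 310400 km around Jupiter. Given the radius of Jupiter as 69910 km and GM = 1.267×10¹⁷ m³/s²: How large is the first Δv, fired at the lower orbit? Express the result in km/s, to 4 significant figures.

r₁ = 69910 + 65350 = 135260 km = 1.3526×10⁸ m.
r₂ = 69910 + 310400 = 380310 km = 3.8031×10⁸ m.
Transfer ellipse a_t = (r₁ + r₂)/2 = 2.578×10⁸ m.
At r₁: circular v_c1 = √(μ/r₁) = 30610 m/s; transfer-perijove v_p = √[μ(2/r₁ − 1/a_t)] = 37170 m/s.
Δv₁ = v_p − v_c1 = 6569 m/s.
= 6.569 km/s.

Δv ≈ 6.569 km/s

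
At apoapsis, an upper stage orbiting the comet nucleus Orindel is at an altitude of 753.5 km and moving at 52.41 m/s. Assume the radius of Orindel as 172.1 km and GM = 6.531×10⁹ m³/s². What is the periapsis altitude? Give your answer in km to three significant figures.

periapsis altitude ≈ 51.6 km

r_a = 172.1 + 753.5 = 925.60 km = 9.256×10⁵ m.
Specific energy ε = v²/2 − μ/r = -5.683×10³ J/kg, so a = −μ/(2ε) = 5.747×10⁵ m.
The apsides satisfy r_p + r_a = 2a, so the periapsis radius is 2a − r_a = 2.237×10⁵ m = 223.71 km.
Periapsis altitude = 223.71 − 172.1 = 51.606 km.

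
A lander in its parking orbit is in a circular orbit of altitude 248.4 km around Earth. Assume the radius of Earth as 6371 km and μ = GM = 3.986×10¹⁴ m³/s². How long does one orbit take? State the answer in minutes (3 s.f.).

r = 6371 + 248.4 = 6619.4 km = 6.6194×10⁶ m.
Kepler's third law: T = 2π√(r³/μ) = 2π√((6.619×10⁶)³ / 3.986×10¹⁴).
r³/μ = 7.276×10⁵ s², so T = 2π × 8.530×10² = 5.360×10³ s.
Converting: 5.360×10³ s ÷ 60.00 = 89.33 minutes.

T ≈ 89.3 minutes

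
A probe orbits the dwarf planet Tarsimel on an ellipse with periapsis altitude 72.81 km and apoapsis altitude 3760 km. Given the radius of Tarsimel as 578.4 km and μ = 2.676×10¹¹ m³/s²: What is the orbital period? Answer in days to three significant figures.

r_p = 578.4 + 72.81 = 651.21 km = 6.5121×10⁵ m.
r_a = 578.4 + 3760 = 4338.4 km = 4.3384×10⁶ m.
Semi-major axis a = (r_p + r_a)/2 = (651.21 + 4338.4)/2 = 2494.8 km = 2.495×10⁶ m.
By Kepler's third law T = 2π√(a³/μ) = 2π × 7.617×10³ = 4.786×10⁴ s.
= 0.554 days.

T ≈ 0.554 days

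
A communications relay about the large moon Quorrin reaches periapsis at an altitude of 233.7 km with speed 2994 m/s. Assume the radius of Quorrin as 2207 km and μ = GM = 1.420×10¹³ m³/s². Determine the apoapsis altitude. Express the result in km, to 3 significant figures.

apoapsis altitude ≈ 5980 km

r_p = 2207 + 233.7 = 2440.7 km = 2.441×10⁶ m.
Specific energy ε = v²/2 − μ/r = -1.336×10⁶ J/kg, so a = −μ/(2ε) = 5.314×10⁶ m.
The apsides satisfy r_p + r_a = 2a, so the apoapsis radius is 2a − r_p = 8.188×10⁶ m = 8188.2 km.
Apoapsis altitude = 8188.2 − 2207 = 5981.2 km.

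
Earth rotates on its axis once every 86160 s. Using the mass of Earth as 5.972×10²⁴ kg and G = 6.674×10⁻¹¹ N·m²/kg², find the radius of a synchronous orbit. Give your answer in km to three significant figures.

r_sync ≈ 42200 km

μ = GM = 6.674×10⁻¹¹ × 5.972×10²⁴ = 3.986×10¹⁴ m³/s².
A synchronous orbit has period T, so by Kepler's third law a = (μT²/4π²)^(1/3).
μT²/4π² = 3.986×10¹⁴ × (8.616×10⁴)² / 39.48 = 7.495×10²² m³.
a = 4.216×10⁷ m = 42162 km.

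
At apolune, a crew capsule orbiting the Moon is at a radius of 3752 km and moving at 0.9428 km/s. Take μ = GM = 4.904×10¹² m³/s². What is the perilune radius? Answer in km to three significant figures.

r_a = 3.752×10⁶ m.
Specific energy ε = v²/2 − μ/r = -8.626×10⁵ J/kg, so a = −μ/(2ε) = 2.843×10⁶ m.
The apsides satisfy r_p + r_a = 2a, so the perilune radius is 2a − r_a = 1.933×10⁶ m = 1933.1 km.

perilune radius ≈ 1930 km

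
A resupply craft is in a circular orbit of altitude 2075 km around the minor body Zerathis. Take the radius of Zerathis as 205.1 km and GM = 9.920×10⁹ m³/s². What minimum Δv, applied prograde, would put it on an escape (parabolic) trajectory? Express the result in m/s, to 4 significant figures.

Δv ≈ 27.32 m/s

r = 205.1 + 2075 = 2280.1 km = 2.2801×10⁶ m.
Circular speed v_c = √(μ/r) = 65.96 m/s.
Escape speed v_esc = √(2μ/r) = √2 × v_c = 93.28 m/s.
Δv = v_esc − v_c = 27.32 m/s.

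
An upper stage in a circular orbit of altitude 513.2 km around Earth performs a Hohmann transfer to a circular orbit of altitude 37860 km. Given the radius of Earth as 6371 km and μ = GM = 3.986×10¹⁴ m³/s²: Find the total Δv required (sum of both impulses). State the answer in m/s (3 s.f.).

Δv_total ≈ 3840 m/s

r₁ = 6371 + 513.2 = 6884.2 km = 6.8842×10⁶ m.
r₂ = 6371 + 37860 = 44231 km = 4.4231×10⁷ m.
Transfer ellipse a_t = (r₁ + r₂)/2 = 2.556×10⁷ m.
At r₁: circular v_c1 = √(μ/r₁) = 7609 m/s; transfer-perigee v_p = √[μ(2/r₁ − 1/a_t)] = 10010 m/s.
Δv₁ = v_p − v_c1 = 2401 m/s.
At r₂: circular v_c2 = √(μ/r₂) = 3002 m/s; transfer-apogee v_a = √[μ(2/r₂ − 1/a_t)] = 1558 m/s.
Δv₂ = v_c2 − v_a = 1444 m/s.
Total Δv = Δv₁ + Δv₂ = 3845 m/s.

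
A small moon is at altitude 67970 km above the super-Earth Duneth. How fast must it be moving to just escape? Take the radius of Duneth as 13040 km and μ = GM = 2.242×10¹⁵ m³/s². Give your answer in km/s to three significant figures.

r = 13040 + 67970 = 81010 km = 8.1010×10⁷ m.
Escape speed v_esc = √(2μ/r) = √(2 × 2.242×10¹⁵ / 8.101×10⁷) = √(5.535×10⁷) = 7440 m/s.
= 7.440 km/s.

v_esc ≈ 7.44 km/s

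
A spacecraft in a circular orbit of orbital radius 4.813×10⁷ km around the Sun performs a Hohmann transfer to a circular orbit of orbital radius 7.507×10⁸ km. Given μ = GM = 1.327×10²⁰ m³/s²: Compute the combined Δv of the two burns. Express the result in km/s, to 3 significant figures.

r₁ = 4.813×10⁷ km = 4.813×10¹⁰ m.
r₂ = 7.507×10⁸ km = 7.507×10¹¹ m.
Transfer ellipse a_t = (r₁ + r₂)/2 = 3.994×10¹¹ m.
At r₁: circular v_c1 = √(μ/r₁) = 52510 m/s; transfer-perihelion v_p = √[μ(2/r₁ − 1/a_t)] = 71990 m/s.
Δv₁ = v_p − v_c1 = 19480 m/s.
At r₂: circular v_c2 = √(μ/r₂) = 13300 m/s; transfer-aphelion v_a = √[μ(2/r₂ − 1/a_t)] = 4615 m/s.
Δv₂ = v_c2 − v_a = 8680 m/s.
Total Δv = Δv₁ + Δv₂ = 28160 m/s = 28.16 km/s.

Δv_total ≈ 28.2 km/s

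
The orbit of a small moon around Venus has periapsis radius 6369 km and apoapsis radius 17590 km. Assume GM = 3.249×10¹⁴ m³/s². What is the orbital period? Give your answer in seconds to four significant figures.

Semi-major axis a = (r_p + r_a)/2 = (6369.0 + 17590)/2 = 11980 km = 1.198×10⁷ m.
By Kepler's third law T = 2π√(a³/μ) = 2π × 2.300×10³ = 1.445×10⁴ s.

T ≈ 14450 seconds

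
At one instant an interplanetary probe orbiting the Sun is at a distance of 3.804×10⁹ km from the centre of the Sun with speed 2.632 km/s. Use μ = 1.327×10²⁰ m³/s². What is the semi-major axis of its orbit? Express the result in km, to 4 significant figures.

a ≈ 2.112×10⁹ km

r = 3.804×10¹² m.
Specific orbital energy ε = v²/2 − μ/r = (2632)²/2 − 1.327×10²⁰/3.804×10¹² = -3.142×10⁷ J/kg.
Since ε = −μ/(2a), a = −μ/(2ε) = 2.112×10¹² m = 2.1117×10⁹ km.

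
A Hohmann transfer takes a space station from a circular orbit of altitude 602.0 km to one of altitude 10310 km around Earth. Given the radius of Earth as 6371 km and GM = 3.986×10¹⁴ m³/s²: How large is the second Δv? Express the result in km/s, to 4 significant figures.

r₁ = 6371 + 602.0 = 6973.0 km = 6.9730×10⁶ m.
r₂ = 6371 + 10310 = 16681 km = 1.6681×10⁷ m.
Transfer ellipse a_t = (r₁ + r₂)/2 = 1.183×10⁷ m.
At r₁: circular v_c1 = √(μ/r₁) = 7561 m/s; transfer-perigee v_p = √[μ(2/r₁ − 1/a_t)] = 8979 m/s.
At r₂: circular v_c2 = √(μ/r₂) = 4888 m/s; transfer-apogee v_a = √[μ(2/r₂ − 1/a_t)] = 3753 m/s.
Δv₂ = v_c2 − v_a = 1135 m/s.
= 1.135 km/s.

Δv ≈ 1.135 km/s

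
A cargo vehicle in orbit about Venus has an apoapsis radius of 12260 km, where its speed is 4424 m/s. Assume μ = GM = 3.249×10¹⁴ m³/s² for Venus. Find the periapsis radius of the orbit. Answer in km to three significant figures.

r_a = 1.226×10⁷ m.
Specific energy ε = v²/2 − μ/r = -1.671×10⁷ J/kg, so a = −μ/(2ε) = 9.719×10⁶ m.
The apsides satisfy r_p + r_a = 2a, so the periapsis radius is 2a − r_a = 7.178×10⁶ m = 7177.7 km.

periapsis radius ≈ 7180 km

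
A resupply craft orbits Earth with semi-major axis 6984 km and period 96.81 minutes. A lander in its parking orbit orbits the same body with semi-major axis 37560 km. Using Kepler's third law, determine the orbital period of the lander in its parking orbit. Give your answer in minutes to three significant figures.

T₂ ≈ 1210 minutes

Kepler's third law: T² ∝ a³, so T₂ = T₁ (a₂/a₁)^(3/2).
a₂/a₁ = 5.378, (a₂/a₁)^(3/2) = 12.47.
T₂ = 96.81 × 12.47 = 1207 minutes.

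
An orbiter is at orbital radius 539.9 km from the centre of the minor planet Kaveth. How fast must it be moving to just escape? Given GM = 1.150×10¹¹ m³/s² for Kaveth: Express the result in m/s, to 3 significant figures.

v_esc ≈ 653 m/s

r = 539.9 km = 5.399×10⁵ m.
Escape speed v_esc = √(2μ/r) = √(2 × 1.150×10¹¹ / 5.399×10⁵) = √(4.260×10⁵) = 652.7 m/s.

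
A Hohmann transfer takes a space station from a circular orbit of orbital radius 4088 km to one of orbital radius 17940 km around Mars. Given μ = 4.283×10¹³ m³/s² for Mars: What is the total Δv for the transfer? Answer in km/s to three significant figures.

r₁ = 4088 km = 4.088×10⁶ m.
r₂ = 17940 km = 1.794×10⁷ m.
Transfer ellipse a_t = (r₁ + r₂)/2 = 1.101×10⁷ m.
At r₁: circular v_c1 = √(μ/r₁) = 3237 m/s; transfer-periapsis v_p = √[μ(2/r₁ − 1/a_t)] = 4131 m/s.
Δv₁ = v_p − v_c1 = 894.2 m/s.
At r₂: circular v_c2 = √(μ/r₂) = 1545 m/s; transfer-apoapsis v_a = √[μ(2/r₂ − 1/a_t)] = 941.3 m/s.
Δv₂ = v_c2 − v_a = 603.8 m/s.
Total Δv = Δv₁ + Δv₂ = 1498 m/s = 1.498 km/s.

Δv_total ≈ 1.50 km/s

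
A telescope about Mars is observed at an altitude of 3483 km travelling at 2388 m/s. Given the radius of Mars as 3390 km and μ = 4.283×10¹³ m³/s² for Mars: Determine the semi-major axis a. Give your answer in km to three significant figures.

a ≈ 6340 km

r = 3390 + 3483 = 6873.0 km = 6.873×10⁶ m.
Specific orbital energy ε = v²/2 − μ/r = (2388)²/2 − 4.283×10¹³/6.873×10⁶ = -3.380×10⁶ J/kg.
Since ε = −μ/(2a), a = −μ/(2ε) = 6.335×10⁶ m = 6335.1 km.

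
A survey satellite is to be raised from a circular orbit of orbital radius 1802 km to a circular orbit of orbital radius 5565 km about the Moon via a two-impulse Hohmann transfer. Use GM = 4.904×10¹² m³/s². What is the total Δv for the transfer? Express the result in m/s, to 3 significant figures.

r₁ = 1802 km = 1.802×10⁶ m.
r₂ = 5565 km = 5.565×10⁶ m.
Transfer ellipse a_t = (r₁ + r₂)/2 = 3.684×10⁶ m.
At r₁: circular v_c1 = √(μ/r₁) = 1650 m/s; transfer-perilune v_p = √[μ(2/r₁ − 1/a_t)] = 2028 m/s.
Δv₁ = v_p − v_c1 = 378.0 m/s.
At r₂: circular v_c2 = √(μ/r₂) = 938.7 m/s; transfer-apolune v_a = √[μ(2/r₂ − 1/a_t)] = 656.6 m/s.
Δv₂ = v_c2 − v_a = 282.2 m/s.
Total Δv = Δv₁ + Δv₂ = 660.2 m/s.

Δv_total ≈ 660 m/s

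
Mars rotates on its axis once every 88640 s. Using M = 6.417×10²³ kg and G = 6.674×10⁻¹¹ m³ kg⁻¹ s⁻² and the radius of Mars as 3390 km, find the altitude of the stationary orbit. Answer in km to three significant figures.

μ = GM = 6.674×10⁻¹¹ × 6.417×10²³ = 4.283×10¹³ m³/s².
A synchronous orbit has period T, so by Kepler's third law a = (μT²/4π²)^(1/3).
μT²/4π² = 4.283×10¹³ × (8.864×10⁴)² / 39.48 = 8.524×10²¹ m³.
a = 2.043×10⁷ m = 20427 km.
Altitude h = a − R = 20427 − 3390 = 17037 km.

h_sync ≈ 17000 km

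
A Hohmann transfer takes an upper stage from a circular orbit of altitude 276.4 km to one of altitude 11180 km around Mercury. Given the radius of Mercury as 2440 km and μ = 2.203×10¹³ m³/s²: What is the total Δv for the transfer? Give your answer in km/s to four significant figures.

r₁ = 2440 + 276.4 = 2716.4 km = 2.7164×10⁶ m.
r₂ = 2440 + 11180 = 13620 km = 1.3620×10⁷ m.
Transfer ellipse a_t = (r₁ + r₂)/2 = 8.168×10⁶ m.
At r₁: circular v_c1 = √(μ/r₁) = 2848 m/s; transfer-periherm v_p = √[μ(2/r₁ − 1/a_t)] = 3677 m/s.
Δv₁ = v_p − v_c1 = 829.6 m/s.
At r₂: circular v_c2 = √(μ/r₂) = 1272 m/s; transfer-apoherm v_a = √[μ(2/r₂ − 1/a_t)] = 733.4 m/s.
Δv₂ = v_c2 − v_a = 538.4 m/s.
Total Δv = Δv₁ + Δv₂ = 1368 m/s = 1.368 km/s.

Δv_total ≈ 1.368 km/s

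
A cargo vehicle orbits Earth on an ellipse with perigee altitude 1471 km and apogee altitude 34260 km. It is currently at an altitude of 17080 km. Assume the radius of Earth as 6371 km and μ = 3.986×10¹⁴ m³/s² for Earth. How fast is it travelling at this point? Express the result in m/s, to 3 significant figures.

v ≈ 4190 m/s

r_p = 6371 + 1471 = 7842.0 km = 7.8420×10⁶ m.
r_a = 6371 + 34260 = 40631 km = 4.0631×10⁷ m.
r = 6371 + 17080 = 23451 km = 2.345×10⁷ m.
Semi-major axis a = (r_p + r_a)/2 = 24236 km = 2.424×10⁷ m.
Vis-viva: v² = μ(2/r − 1/a) = 3.986×10¹⁴ × (8.528×10⁻⁸ − 4.126×10⁻⁸) = 1.755×10⁷ m²/s².
v = 4189 m/s.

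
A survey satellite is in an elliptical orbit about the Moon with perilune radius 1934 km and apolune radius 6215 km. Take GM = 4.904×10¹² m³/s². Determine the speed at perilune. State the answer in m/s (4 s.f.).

v ≈ 1967 m/s

Semi-major axis a = (r_p + r_a)/2 = 4074.5 km = 4.074×10⁶ m.
Vis-viva: v² = μ(2/r − 1/a) = 4.904×10¹² × (1.034×10⁻⁶ − 2.454×10⁻⁷) = 3.868×10⁶ m²/s².
v = 1967 m/s.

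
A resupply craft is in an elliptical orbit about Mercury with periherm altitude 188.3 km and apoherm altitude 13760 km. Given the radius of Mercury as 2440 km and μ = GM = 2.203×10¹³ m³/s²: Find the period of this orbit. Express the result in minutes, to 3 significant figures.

r_p = 2440 + 188.3 = 2628.3 km = 2.6283×10⁶ m.
r_a = 2440 + 13760 = 16200 km = 1.6200×10⁷ m.
Semi-major axis a = (r_p + r_a)/2 = (2628.3 + 16200)/2 = 9414.1 km = 9.414×10⁶ m.
By Kepler's third law T = 2π√(a³/μ) = 2π × 6.154×10³ = 3.867×10⁴ s.
= 644.5 minutes.

T ≈ 644 minutes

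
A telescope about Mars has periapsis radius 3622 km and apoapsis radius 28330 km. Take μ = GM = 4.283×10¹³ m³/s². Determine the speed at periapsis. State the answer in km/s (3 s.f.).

Semi-major axis a = (r_p + r_a)/2 = 15976 km = 1.598×10⁷ m.
Vis-viva: v² = μ(2/r − 1/a) = 4.283×10¹³ × (5.522×10⁻⁷ − 6.259×10⁻⁸) = 2.097×10⁷ m²/s².
v = 4579 m/s = 4.579 km/s.

v ≈ 4.58 km/s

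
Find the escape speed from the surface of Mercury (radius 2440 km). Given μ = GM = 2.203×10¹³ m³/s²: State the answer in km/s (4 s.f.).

r = R = 2.440×10⁶ m.
Escape speed v_esc = √(2μ/r) = √(2 × 2.203×10¹³ / 2.440×10⁶) = √(1.806×10⁷) = 4249 m/s.
= 4.249 km/s.

v_esc ≈ 4.249 km/s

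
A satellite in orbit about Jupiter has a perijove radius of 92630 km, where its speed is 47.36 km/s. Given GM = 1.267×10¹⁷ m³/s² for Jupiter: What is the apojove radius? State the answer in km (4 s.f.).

apojove radius ≈ 4.217×10⁵ km

r_p = 9.263×10⁷ m.
Specific energy ε = v²/2 − μ/r = -2.463×10⁸ J/kg, so a = −μ/(2ε) = 2.572×10⁸ m.
The apsides satisfy r_p + r_a = 2a, so the apojove radius is 2a − r_p = 4.217×10⁸ m = 4.2174×10⁵ km.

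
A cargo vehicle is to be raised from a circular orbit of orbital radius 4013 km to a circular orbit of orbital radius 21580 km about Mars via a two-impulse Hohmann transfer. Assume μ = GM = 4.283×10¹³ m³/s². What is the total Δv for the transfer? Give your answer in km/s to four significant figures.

r₁ = 4013 km = 4.013×10⁶ m.
r₂ = 21580 km = 2.158×10⁷ m.
Transfer ellipse a_t = (r₁ + r₂)/2 = 1.280×10⁷ m.
At r₁: circular v_c1 = √(μ/r₁) = 3267 m/s; transfer-periapsis v_p = √[μ(2/r₁ − 1/a_t)] = 4242 m/s.
Δv₁ = v_p − v_c1 = 975.6 m/s.
At r₂: circular v_c2 = √(μ/r₂) = 1409 m/s; transfer-apoapsis v_a = √[μ(2/r₂ − 1/a_t)] = 788.9 m/s.
Δv₂ = v_c2 − v_a = 619.9 m/s.
Total Δv = Δv₁ + Δv₂ = 1595 m/s = 1.595 km/s.

Δv_total ≈ 1.595 km/s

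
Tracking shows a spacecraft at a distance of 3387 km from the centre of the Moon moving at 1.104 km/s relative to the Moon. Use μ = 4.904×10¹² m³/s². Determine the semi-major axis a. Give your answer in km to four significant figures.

a ≈ 2924 km

r = 3.387×10⁶ m.
Vis-viva rearranged: 1/a = 2/r − v²/μ = 5.905×10⁻⁷ − 2.485×10⁻⁷ = 3.420×10⁻⁷ m⁻¹.
a = 2.924×10⁶ m = 2924.3 km.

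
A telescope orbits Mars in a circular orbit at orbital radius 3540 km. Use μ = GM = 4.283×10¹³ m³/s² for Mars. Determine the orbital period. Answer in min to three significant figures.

r = 3540 km = 3.540×10⁶ m.
Kepler's third law: T = 2π√(r³/μ) = 2π√((3.540×10⁶)³ / 4.283×10¹³).
r³/μ = 1.036×10⁶ s², so T = 2π × 1.018×10³ = 6.395×10³ s.
Converting: 6.395×10³ s ÷ 60.00 = 106.6 min.

T ≈ 107 min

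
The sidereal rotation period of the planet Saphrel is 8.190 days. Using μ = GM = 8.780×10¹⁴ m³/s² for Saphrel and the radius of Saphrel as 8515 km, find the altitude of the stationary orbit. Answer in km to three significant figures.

h_sync ≈ 2.15×10⁵ km

T = 8.190 days = 7.076×10⁵ s.
A synchronous orbit has period T, so by Kepler's third law a = (μT²/4π²)^(1/3).
μT²/4π² = 8.780×10¹⁴ × (7.076×10⁵)² / 39.48 = 1.114×10²⁵ m³.
a = 2.233×10⁸ m = 2.2331×10⁵ km.
Altitude h = a − R = 2.2331×10⁵ − 8515 = 2.1480×10⁵ km.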